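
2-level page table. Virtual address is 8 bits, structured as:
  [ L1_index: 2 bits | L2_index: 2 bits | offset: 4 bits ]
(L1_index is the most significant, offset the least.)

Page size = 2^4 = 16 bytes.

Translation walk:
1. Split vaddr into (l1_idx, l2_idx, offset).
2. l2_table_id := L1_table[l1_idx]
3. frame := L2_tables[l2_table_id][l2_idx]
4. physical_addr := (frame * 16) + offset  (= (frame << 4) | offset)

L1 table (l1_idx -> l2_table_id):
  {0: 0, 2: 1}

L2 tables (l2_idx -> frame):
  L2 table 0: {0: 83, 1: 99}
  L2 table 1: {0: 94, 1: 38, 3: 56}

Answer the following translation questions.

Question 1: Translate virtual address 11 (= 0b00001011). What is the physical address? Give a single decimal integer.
vaddr = 11 = 0b00001011
Split: l1_idx=0, l2_idx=0, offset=11
L1[0] = 0
L2[0][0] = 83
paddr = 83 * 16 + 11 = 1339

Answer: 1339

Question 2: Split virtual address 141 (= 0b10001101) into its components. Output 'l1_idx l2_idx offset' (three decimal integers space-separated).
Answer: 2 0 13

Derivation:
vaddr = 141 = 0b10001101
  top 2 bits -> l1_idx = 2
  next 2 bits -> l2_idx = 0
  bottom 4 bits -> offset = 13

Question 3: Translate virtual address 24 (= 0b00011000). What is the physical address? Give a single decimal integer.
Answer: 1592

Derivation:
vaddr = 24 = 0b00011000
Split: l1_idx=0, l2_idx=1, offset=8
L1[0] = 0
L2[0][1] = 99
paddr = 99 * 16 + 8 = 1592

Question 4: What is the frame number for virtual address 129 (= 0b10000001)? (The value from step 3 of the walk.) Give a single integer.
Answer: 94

Derivation:
vaddr = 129: l1_idx=2, l2_idx=0
L1[2] = 1; L2[1][0] = 94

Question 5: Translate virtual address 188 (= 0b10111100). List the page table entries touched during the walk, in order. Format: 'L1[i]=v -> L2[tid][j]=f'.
vaddr = 188 = 0b10111100
Split: l1_idx=2, l2_idx=3, offset=12

Answer: L1[2]=1 -> L2[1][3]=56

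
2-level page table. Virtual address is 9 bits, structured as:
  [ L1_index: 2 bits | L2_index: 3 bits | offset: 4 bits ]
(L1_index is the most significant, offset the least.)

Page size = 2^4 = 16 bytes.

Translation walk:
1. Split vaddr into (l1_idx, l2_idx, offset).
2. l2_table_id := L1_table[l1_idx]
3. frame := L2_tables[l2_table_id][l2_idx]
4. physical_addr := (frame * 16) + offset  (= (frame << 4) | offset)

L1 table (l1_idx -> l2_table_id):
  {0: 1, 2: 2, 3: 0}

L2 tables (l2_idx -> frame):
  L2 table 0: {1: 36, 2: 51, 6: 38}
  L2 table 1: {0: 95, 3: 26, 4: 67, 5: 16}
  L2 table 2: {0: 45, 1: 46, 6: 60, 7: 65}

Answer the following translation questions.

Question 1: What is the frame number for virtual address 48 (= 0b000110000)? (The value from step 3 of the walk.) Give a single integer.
vaddr = 48: l1_idx=0, l2_idx=3
L1[0] = 1; L2[1][3] = 26

Answer: 26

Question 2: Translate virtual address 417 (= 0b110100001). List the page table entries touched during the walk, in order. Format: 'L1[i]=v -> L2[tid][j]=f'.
vaddr = 417 = 0b110100001
Split: l1_idx=3, l2_idx=2, offset=1

Answer: L1[3]=0 -> L2[0][2]=51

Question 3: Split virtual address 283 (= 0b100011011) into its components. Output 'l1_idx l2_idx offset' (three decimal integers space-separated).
vaddr = 283 = 0b100011011
  top 2 bits -> l1_idx = 2
  next 3 bits -> l2_idx = 1
  bottom 4 bits -> offset = 11

Answer: 2 1 11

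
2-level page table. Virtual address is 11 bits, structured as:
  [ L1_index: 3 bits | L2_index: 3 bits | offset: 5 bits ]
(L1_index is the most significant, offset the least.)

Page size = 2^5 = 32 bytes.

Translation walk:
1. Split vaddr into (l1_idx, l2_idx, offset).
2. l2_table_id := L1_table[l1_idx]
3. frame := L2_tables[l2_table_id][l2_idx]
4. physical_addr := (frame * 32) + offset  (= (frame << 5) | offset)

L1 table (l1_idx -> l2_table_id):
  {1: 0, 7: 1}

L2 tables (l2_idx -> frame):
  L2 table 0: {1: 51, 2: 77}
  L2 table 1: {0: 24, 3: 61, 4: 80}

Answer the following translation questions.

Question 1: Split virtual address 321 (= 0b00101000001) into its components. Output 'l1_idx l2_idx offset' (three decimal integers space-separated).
vaddr = 321 = 0b00101000001
  top 3 bits -> l1_idx = 1
  next 3 bits -> l2_idx = 2
  bottom 5 bits -> offset = 1

Answer: 1 2 1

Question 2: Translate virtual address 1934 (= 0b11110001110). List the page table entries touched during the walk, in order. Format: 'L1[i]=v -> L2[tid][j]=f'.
vaddr = 1934 = 0b11110001110
Split: l1_idx=7, l2_idx=4, offset=14

Answer: L1[7]=1 -> L2[1][4]=80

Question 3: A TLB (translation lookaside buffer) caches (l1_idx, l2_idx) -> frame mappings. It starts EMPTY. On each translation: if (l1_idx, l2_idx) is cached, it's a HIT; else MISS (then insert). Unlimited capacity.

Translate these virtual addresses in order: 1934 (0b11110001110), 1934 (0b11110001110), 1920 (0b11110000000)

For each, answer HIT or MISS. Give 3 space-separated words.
vaddr=1934: (7,4) not in TLB -> MISS, insert
vaddr=1934: (7,4) in TLB -> HIT
vaddr=1920: (7,4) in TLB -> HIT

Answer: MISS HIT HIT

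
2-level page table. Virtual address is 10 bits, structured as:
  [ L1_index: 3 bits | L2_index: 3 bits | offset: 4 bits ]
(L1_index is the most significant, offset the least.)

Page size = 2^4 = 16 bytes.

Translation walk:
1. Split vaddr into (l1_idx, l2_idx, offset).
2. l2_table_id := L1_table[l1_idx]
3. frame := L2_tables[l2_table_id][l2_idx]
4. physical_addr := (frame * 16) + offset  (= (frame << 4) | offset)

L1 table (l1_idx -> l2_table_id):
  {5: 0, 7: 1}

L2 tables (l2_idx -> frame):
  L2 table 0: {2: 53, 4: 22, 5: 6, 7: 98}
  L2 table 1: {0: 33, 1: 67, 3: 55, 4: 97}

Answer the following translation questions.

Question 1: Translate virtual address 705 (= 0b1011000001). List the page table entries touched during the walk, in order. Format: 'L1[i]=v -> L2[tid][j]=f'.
Answer: L1[5]=0 -> L2[0][4]=22

Derivation:
vaddr = 705 = 0b1011000001
Split: l1_idx=5, l2_idx=4, offset=1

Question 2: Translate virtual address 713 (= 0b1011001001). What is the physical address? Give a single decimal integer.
vaddr = 713 = 0b1011001001
Split: l1_idx=5, l2_idx=4, offset=9
L1[5] = 0
L2[0][4] = 22
paddr = 22 * 16 + 9 = 361

Answer: 361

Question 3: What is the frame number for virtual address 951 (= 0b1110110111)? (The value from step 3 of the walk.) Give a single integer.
vaddr = 951: l1_idx=7, l2_idx=3
L1[7] = 1; L2[1][3] = 55

Answer: 55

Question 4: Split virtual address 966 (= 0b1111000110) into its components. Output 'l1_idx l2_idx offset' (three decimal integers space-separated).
vaddr = 966 = 0b1111000110
  top 3 bits -> l1_idx = 7
  next 3 bits -> l2_idx = 4
  bottom 4 bits -> offset = 6

Answer: 7 4 6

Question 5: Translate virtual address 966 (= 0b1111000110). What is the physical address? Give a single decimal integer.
vaddr = 966 = 0b1111000110
Split: l1_idx=7, l2_idx=4, offset=6
L1[7] = 1
L2[1][4] = 97
paddr = 97 * 16 + 6 = 1558

Answer: 1558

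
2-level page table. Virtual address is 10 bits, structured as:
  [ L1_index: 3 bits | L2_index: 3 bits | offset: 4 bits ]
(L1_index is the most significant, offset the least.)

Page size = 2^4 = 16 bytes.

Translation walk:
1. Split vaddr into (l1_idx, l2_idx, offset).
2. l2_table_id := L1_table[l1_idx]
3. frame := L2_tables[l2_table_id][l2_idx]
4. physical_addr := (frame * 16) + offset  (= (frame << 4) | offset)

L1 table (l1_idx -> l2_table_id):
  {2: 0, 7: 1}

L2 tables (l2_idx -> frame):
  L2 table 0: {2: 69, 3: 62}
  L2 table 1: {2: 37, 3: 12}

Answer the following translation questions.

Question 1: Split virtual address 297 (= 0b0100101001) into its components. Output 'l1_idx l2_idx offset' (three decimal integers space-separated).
vaddr = 297 = 0b0100101001
  top 3 bits -> l1_idx = 2
  next 3 bits -> l2_idx = 2
  bottom 4 bits -> offset = 9

Answer: 2 2 9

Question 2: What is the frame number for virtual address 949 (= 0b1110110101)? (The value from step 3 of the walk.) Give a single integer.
Answer: 12

Derivation:
vaddr = 949: l1_idx=7, l2_idx=3
L1[7] = 1; L2[1][3] = 12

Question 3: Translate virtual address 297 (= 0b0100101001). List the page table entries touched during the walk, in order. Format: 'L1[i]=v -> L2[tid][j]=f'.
Answer: L1[2]=0 -> L2[0][2]=69

Derivation:
vaddr = 297 = 0b0100101001
Split: l1_idx=2, l2_idx=2, offset=9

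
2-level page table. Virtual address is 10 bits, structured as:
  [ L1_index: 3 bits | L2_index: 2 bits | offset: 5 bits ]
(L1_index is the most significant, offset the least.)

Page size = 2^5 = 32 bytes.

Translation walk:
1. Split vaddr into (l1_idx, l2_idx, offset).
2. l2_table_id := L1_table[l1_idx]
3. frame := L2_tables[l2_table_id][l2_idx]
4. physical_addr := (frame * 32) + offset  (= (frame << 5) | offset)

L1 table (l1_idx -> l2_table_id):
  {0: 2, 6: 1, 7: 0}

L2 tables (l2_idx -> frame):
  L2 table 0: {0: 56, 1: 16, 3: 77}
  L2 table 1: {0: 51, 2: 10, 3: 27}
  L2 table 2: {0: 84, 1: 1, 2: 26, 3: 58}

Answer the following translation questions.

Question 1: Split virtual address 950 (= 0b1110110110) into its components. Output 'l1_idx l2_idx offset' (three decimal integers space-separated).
vaddr = 950 = 0b1110110110
  top 3 bits -> l1_idx = 7
  next 2 bits -> l2_idx = 1
  bottom 5 bits -> offset = 22

Answer: 7 1 22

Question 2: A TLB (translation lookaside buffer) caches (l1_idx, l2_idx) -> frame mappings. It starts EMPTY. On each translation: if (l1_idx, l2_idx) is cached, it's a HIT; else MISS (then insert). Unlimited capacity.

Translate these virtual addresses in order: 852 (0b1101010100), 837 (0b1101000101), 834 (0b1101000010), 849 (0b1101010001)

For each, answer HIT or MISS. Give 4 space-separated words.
vaddr=852: (6,2) not in TLB -> MISS, insert
vaddr=837: (6,2) in TLB -> HIT
vaddr=834: (6,2) in TLB -> HIT
vaddr=849: (6,2) in TLB -> HIT

Answer: MISS HIT HIT HIT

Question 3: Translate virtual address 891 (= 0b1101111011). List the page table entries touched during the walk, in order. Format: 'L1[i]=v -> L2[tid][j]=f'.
vaddr = 891 = 0b1101111011
Split: l1_idx=6, l2_idx=3, offset=27

Answer: L1[6]=1 -> L2[1][3]=27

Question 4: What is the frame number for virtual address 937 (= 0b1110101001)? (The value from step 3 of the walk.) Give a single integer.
Answer: 16

Derivation:
vaddr = 937: l1_idx=7, l2_idx=1
L1[7] = 0; L2[0][1] = 16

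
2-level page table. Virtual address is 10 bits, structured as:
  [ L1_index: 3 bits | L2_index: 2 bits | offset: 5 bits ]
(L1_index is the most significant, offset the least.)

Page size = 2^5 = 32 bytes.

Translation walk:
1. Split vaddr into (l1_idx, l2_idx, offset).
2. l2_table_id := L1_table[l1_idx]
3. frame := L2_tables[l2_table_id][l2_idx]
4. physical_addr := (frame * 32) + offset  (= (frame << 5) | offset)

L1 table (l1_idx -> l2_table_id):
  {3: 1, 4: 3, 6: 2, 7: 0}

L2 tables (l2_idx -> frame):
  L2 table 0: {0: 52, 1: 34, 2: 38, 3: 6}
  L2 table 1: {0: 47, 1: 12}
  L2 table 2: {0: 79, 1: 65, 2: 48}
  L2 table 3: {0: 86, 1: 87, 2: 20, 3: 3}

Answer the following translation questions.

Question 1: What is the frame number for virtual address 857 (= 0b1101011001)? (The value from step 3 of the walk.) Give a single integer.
Answer: 48

Derivation:
vaddr = 857: l1_idx=6, l2_idx=2
L1[6] = 2; L2[2][2] = 48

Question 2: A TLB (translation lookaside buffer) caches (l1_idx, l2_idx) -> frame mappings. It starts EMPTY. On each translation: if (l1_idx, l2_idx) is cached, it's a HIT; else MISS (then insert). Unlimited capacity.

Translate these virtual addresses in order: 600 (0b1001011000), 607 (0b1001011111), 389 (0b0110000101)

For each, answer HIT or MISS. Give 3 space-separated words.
vaddr=600: (4,2) not in TLB -> MISS, insert
vaddr=607: (4,2) in TLB -> HIT
vaddr=389: (3,0) not in TLB -> MISS, insert

Answer: MISS HIT MISS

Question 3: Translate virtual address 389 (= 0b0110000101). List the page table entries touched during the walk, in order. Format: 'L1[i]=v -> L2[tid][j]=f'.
vaddr = 389 = 0b0110000101
Split: l1_idx=3, l2_idx=0, offset=5

Answer: L1[3]=1 -> L2[1][0]=47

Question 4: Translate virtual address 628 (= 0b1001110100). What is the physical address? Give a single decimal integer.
vaddr = 628 = 0b1001110100
Split: l1_idx=4, l2_idx=3, offset=20
L1[4] = 3
L2[3][3] = 3
paddr = 3 * 32 + 20 = 116

Answer: 116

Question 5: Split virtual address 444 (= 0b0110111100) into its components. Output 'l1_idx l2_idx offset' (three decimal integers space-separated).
vaddr = 444 = 0b0110111100
  top 3 bits -> l1_idx = 3
  next 2 bits -> l2_idx = 1
  bottom 5 bits -> offset = 28

Answer: 3 1 28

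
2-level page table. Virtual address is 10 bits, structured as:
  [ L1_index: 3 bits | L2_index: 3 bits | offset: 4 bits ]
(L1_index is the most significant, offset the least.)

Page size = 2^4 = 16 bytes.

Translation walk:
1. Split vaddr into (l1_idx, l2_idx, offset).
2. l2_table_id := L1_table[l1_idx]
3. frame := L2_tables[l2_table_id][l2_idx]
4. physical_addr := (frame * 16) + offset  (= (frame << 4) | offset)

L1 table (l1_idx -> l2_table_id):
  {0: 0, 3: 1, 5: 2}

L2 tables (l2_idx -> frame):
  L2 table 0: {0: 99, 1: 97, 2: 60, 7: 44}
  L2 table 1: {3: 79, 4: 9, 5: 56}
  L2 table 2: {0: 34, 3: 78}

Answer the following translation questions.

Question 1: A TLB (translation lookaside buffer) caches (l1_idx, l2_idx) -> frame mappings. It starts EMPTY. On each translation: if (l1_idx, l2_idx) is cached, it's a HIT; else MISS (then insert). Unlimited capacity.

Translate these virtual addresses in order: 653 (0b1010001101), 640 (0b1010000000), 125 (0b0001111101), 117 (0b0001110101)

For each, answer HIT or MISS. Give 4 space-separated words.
vaddr=653: (5,0) not in TLB -> MISS, insert
vaddr=640: (5,0) in TLB -> HIT
vaddr=125: (0,7) not in TLB -> MISS, insert
vaddr=117: (0,7) in TLB -> HIT

Answer: MISS HIT MISS HIT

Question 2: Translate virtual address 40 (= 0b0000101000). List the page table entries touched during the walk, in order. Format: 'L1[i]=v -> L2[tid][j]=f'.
Answer: L1[0]=0 -> L2[0][2]=60

Derivation:
vaddr = 40 = 0b0000101000
Split: l1_idx=0, l2_idx=2, offset=8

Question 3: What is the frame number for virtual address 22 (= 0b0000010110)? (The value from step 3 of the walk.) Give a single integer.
Answer: 97

Derivation:
vaddr = 22: l1_idx=0, l2_idx=1
L1[0] = 0; L2[0][1] = 97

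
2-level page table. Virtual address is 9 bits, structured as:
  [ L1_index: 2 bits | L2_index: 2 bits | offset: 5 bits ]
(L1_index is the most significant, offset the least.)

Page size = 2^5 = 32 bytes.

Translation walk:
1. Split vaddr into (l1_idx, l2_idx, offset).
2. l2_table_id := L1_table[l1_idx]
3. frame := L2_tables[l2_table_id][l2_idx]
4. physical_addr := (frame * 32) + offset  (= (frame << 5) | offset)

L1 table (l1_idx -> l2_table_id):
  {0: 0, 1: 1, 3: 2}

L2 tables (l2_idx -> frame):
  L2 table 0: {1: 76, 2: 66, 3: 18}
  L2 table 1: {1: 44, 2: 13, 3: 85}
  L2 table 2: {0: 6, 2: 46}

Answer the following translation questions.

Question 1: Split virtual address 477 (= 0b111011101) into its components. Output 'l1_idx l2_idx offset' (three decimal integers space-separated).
Answer: 3 2 29

Derivation:
vaddr = 477 = 0b111011101
  top 2 bits -> l1_idx = 3
  next 2 bits -> l2_idx = 2
  bottom 5 bits -> offset = 29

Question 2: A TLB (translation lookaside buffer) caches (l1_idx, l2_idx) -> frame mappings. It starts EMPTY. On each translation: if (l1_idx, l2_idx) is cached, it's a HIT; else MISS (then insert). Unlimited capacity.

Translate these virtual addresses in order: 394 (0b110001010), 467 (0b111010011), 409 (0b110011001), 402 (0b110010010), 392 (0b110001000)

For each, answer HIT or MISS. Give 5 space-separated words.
vaddr=394: (3,0) not in TLB -> MISS, insert
vaddr=467: (3,2) not in TLB -> MISS, insert
vaddr=409: (3,0) in TLB -> HIT
vaddr=402: (3,0) in TLB -> HIT
vaddr=392: (3,0) in TLB -> HIT

Answer: MISS MISS HIT HIT HIT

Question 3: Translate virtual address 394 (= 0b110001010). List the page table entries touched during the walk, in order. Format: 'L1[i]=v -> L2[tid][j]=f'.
vaddr = 394 = 0b110001010
Split: l1_idx=3, l2_idx=0, offset=10

Answer: L1[3]=2 -> L2[2][0]=6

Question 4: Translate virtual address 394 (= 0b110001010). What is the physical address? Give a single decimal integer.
Answer: 202

Derivation:
vaddr = 394 = 0b110001010
Split: l1_idx=3, l2_idx=0, offset=10
L1[3] = 2
L2[2][0] = 6
paddr = 6 * 32 + 10 = 202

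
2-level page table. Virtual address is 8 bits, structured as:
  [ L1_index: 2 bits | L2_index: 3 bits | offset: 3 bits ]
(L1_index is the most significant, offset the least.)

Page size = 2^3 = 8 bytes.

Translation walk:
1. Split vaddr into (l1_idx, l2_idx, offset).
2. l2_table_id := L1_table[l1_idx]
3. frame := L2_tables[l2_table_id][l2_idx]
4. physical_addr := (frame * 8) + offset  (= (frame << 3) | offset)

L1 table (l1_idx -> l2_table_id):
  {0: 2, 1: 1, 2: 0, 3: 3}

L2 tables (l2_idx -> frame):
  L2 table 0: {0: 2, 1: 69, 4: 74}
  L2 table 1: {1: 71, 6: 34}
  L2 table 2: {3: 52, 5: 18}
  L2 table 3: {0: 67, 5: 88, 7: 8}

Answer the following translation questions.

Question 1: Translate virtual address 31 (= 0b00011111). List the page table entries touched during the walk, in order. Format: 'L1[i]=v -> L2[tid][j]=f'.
Answer: L1[0]=2 -> L2[2][3]=52

Derivation:
vaddr = 31 = 0b00011111
Split: l1_idx=0, l2_idx=3, offset=7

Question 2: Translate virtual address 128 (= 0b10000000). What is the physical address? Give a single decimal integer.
Answer: 16

Derivation:
vaddr = 128 = 0b10000000
Split: l1_idx=2, l2_idx=0, offset=0
L1[2] = 0
L2[0][0] = 2
paddr = 2 * 8 + 0 = 16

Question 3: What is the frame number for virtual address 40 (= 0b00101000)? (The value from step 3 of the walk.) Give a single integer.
Answer: 18

Derivation:
vaddr = 40: l1_idx=0, l2_idx=5
L1[0] = 2; L2[2][5] = 18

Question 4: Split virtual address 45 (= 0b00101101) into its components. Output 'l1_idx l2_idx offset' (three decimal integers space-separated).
Answer: 0 5 5

Derivation:
vaddr = 45 = 0b00101101
  top 2 bits -> l1_idx = 0
  next 3 bits -> l2_idx = 5
  bottom 3 bits -> offset = 5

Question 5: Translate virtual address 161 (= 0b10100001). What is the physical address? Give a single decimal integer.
vaddr = 161 = 0b10100001
Split: l1_idx=2, l2_idx=4, offset=1
L1[2] = 0
L2[0][4] = 74
paddr = 74 * 8 + 1 = 593

Answer: 593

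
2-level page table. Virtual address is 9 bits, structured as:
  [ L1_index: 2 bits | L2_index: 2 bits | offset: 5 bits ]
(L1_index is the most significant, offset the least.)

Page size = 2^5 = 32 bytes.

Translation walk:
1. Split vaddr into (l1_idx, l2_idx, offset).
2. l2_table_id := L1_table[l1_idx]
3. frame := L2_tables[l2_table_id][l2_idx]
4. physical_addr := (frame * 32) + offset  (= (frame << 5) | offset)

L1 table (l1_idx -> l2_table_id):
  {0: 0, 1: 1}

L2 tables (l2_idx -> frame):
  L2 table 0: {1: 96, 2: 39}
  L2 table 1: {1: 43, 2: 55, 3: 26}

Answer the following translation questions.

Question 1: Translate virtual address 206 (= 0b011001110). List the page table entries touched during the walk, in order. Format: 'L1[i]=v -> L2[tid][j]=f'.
vaddr = 206 = 0b011001110
Split: l1_idx=1, l2_idx=2, offset=14

Answer: L1[1]=1 -> L2[1][2]=55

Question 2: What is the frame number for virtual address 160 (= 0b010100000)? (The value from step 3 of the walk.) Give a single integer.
vaddr = 160: l1_idx=1, l2_idx=1
L1[1] = 1; L2[1][1] = 43

Answer: 43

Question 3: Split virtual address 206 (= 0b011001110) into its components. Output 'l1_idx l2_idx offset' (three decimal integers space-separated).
Answer: 1 2 14

Derivation:
vaddr = 206 = 0b011001110
  top 2 bits -> l1_idx = 1
  next 2 bits -> l2_idx = 2
  bottom 5 bits -> offset = 14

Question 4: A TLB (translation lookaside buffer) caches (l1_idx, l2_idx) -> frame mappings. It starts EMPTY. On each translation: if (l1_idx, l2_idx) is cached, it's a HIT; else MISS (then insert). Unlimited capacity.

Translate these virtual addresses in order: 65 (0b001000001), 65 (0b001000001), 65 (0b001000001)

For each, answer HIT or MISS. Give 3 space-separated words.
vaddr=65: (0,2) not in TLB -> MISS, insert
vaddr=65: (0,2) in TLB -> HIT
vaddr=65: (0,2) in TLB -> HIT

Answer: MISS HIT HIT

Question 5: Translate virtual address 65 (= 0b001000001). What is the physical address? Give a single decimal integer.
vaddr = 65 = 0b001000001
Split: l1_idx=0, l2_idx=2, offset=1
L1[0] = 0
L2[0][2] = 39
paddr = 39 * 32 + 1 = 1249

Answer: 1249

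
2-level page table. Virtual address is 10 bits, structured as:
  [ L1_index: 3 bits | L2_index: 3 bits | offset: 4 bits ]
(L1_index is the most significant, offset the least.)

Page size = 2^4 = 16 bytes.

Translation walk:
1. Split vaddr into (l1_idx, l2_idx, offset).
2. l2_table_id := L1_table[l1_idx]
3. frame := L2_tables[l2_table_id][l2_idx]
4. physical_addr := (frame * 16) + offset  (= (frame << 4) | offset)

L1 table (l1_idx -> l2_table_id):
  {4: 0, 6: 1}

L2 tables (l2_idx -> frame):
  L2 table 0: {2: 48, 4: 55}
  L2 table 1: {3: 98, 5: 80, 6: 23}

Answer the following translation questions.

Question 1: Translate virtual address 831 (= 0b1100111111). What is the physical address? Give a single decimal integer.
Answer: 1583

Derivation:
vaddr = 831 = 0b1100111111
Split: l1_idx=6, l2_idx=3, offset=15
L1[6] = 1
L2[1][3] = 98
paddr = 98 * 16 + 15 = 1583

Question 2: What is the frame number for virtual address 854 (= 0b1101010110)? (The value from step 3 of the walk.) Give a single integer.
Answer: 80

Derivation:
vaddr = 854: l1_idx=6, l2_idx=5
L1[6] = 1; L2[1][5] = 80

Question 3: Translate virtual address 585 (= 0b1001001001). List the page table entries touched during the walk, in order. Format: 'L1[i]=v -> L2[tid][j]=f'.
vaddr = 585 = 0b1001001001
Split: l1_idx=4, l2_idx=4, offset=9

Answer: L1[4]=0 -> L2[0][4]=55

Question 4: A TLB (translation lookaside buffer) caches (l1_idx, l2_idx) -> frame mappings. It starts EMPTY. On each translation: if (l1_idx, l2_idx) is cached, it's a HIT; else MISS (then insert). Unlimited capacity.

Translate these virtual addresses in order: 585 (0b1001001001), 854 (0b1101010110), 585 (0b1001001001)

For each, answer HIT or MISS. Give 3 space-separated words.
vaddr=585: (4,4) not in TLB -> MISS, insert
vaddr=854: (6,5) not in TLB -> MISS, insert
vaddr=585: (4,4) in TLB -> HIT

Answer: MISS MISS HIT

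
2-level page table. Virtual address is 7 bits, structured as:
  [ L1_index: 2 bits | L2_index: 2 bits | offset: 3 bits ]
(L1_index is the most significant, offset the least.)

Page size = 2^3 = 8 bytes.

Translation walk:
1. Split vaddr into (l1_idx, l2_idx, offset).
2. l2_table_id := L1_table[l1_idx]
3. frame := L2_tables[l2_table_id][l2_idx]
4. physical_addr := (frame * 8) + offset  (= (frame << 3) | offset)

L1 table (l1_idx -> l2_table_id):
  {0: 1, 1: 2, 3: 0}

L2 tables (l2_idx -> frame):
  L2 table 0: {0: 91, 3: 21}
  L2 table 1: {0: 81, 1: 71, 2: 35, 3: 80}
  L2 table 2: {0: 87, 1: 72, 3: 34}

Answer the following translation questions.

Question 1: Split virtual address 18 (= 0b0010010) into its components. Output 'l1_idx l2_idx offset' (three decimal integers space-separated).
Answer: 0 2 2

Derivation:
vaddr = 18 = 0b0010010
  top 2 bits -> l1_idx = 0
  next 2 bits -> l2_idx = 2
  bottom 3 bits -> offset = 2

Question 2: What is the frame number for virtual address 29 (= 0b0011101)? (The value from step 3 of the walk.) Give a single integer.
vaddr = 29: l1_idx=0, l2_idx=3
L1[0] = 1; L2[1][3] = 80

Answer: 80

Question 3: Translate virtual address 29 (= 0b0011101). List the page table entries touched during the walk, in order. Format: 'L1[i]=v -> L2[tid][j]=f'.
vaddr = 29 = 0b0011101
Split: l1_idx=0, l2_idx=3, offset=5

Answer: L1[0]=1 -> L2[1][3]=80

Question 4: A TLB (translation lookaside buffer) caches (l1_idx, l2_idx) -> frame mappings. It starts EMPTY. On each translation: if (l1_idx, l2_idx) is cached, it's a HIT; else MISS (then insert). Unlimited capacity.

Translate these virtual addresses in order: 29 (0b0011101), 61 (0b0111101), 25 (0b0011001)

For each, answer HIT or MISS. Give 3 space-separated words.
vaddr=29: (0,3) not in TLB -> MISS, insert
vaddr=61: (1,3) not in TLB -> MISS, insert
vaddr=25: (0,3) in TLB -> HIT

Answer: MISS MISS HIT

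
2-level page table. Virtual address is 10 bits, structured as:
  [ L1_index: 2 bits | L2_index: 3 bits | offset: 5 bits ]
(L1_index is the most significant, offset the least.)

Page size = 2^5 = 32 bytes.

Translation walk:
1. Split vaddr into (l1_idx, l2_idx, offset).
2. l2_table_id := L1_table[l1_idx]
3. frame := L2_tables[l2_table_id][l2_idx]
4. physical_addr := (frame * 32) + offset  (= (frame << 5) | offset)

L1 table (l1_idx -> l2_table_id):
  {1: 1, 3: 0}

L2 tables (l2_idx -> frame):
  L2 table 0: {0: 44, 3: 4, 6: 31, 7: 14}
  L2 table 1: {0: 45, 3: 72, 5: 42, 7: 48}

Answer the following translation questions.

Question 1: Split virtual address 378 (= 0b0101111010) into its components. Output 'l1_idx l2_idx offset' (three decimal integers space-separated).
Answer: 1 3 26

Derivation:
vaddr = 378 = 0b0101111010
  top 2 bits -> l1_idx = 1
  next 3 bits -> l2_idx = 3
  bottom 5 bits -> offset = 26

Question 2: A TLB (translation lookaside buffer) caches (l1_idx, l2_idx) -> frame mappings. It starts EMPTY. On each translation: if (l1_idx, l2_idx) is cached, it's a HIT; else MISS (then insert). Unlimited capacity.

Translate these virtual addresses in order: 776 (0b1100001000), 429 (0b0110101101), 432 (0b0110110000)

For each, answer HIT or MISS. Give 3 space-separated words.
vaddr=776: (3,0) not in TLB -> MISS, insert
vaddr=429: (1,5) not in TLB -> MISS, insert
vaddr=432: (1,5) in TLB -> HIT

Answer: MISS MISS HIT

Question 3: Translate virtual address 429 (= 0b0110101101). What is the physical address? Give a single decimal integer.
Answer: 1357

Derivation:
vaddr = 429 = 0b0110101101
Split: l1_idx=1, l2_idx=5, offset=13
L1[1] = 1
L2[1][5] = 42
paddr = 42 * 32 + 13 = 1357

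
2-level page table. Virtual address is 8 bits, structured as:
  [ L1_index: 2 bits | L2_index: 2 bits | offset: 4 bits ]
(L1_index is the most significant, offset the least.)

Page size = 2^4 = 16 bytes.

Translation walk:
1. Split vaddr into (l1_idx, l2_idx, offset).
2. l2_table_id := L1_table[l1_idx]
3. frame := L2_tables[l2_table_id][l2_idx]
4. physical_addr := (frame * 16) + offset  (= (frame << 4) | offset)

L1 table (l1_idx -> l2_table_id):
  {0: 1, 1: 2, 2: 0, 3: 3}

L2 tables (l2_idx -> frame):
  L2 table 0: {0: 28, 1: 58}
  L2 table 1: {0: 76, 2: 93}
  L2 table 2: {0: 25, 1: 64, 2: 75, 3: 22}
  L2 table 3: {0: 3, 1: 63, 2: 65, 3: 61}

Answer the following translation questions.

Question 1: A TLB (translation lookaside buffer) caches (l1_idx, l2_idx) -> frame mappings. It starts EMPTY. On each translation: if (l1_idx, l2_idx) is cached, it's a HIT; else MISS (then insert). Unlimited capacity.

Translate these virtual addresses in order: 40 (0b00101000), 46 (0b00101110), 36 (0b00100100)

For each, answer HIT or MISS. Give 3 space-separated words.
vaddr=40: (0,2) not in TLB -> MISS, insert
vaddr=46: (0,2) in TLB -> HIT
vaddr=36: (0,2) in TLB -> HIT

Answer: MISS HIT HIT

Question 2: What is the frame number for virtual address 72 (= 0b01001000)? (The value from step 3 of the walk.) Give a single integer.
vaddr = 72: l1_idx=1, l2_idx=0
L1[1] = 2; L2[2][0] = 25

Answer: 25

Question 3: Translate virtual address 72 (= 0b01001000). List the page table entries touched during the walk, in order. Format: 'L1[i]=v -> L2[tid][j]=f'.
vaddr = 72 = 0b01001000
Split: l1_idx=1, l2_idx=0, offset=8

Answer: L1[1]=2 -> L2[2][0]=25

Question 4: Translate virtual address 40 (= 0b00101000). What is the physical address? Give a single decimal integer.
Answer: 1496

Derivation:
vaddr = 40 = 0b00101000
Split: l1_idx=0, l2_idx=2, offset=8
L1[0] = 1
L2[1][2] = 93
paddr = 93 * 16 + 8 = 1496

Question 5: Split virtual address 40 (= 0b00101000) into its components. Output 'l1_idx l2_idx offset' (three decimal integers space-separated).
Answer: 0 2 8

Derivation:
vaddr = 40 = 0b00101000
  top 2 bits -> l1_idx = 0
  next 2 bits -> l2_idx = 2
  bottom 4 bits -> offset = 8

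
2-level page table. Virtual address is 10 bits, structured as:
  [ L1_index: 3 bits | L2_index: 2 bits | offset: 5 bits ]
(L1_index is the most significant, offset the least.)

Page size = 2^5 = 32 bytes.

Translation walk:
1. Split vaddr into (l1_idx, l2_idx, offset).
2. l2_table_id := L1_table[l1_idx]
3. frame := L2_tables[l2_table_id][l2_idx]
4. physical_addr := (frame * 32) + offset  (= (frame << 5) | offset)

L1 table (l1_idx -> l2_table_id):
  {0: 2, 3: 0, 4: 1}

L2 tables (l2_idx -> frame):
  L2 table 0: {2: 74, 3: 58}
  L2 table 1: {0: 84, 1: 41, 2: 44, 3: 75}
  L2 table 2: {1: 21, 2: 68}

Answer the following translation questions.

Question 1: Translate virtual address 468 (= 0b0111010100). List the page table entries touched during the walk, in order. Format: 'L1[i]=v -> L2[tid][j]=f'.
Answer: L1[3]=0 -> L2[0][2]=74

Derivation:
vaddr = 468 = 0b0111010100
Split: l1_idx=3, l2_idx=2, offset=20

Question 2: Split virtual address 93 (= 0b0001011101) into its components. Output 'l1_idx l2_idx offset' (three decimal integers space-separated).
Answer: 0 2 29

Derivation:
vaddr = 93 = 0b0001011101
  top 3 bits -> l1_idx = 0
  next 2 bits -> l2_idx = 2
  bottom 5 bits -> offset = 29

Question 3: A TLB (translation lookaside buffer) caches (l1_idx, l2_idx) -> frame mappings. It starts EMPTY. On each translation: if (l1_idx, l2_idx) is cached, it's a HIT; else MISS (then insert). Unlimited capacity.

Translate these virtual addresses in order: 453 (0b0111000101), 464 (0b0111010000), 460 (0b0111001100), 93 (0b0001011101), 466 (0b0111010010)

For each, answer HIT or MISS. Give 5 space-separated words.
Answer: MISS HIT HIT MISS HIT

Derivation:
vaddr=453: (3,2) not in TLB -> MISS, insert
vaddr=464: (3,2) in TLB -> HIT
vaddr=460: (3,2) in TLB -> HIT
vaddr=93: (0,2) not in TLB -> MISS, insert
vaddr=466: (3,2) in TLB -> HIT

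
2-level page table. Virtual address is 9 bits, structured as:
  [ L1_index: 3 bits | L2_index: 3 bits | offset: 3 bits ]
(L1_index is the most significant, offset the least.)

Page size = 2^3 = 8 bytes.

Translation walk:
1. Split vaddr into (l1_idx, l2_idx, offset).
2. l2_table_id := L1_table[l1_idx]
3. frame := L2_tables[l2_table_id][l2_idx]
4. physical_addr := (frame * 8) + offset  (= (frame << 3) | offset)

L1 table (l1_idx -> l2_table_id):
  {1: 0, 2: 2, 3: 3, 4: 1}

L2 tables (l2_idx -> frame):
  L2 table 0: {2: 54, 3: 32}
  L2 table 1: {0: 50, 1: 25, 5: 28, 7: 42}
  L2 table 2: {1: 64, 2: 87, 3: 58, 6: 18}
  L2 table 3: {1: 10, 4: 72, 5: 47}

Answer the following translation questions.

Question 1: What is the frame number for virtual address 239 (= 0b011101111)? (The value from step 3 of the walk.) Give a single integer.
Answer: 47

Derivation:
vaddr = 239: l1_idx=3, l2_idx=5
L1[3] = 3; L2[3][5] = 47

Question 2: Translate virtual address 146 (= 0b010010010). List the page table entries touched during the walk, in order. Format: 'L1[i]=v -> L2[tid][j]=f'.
vaddr = 146 = 0b010010010
Split: l1_idx=2, l2_idx=2, offset=2

Answer: L1[2]=2 -> L2[2][2]=87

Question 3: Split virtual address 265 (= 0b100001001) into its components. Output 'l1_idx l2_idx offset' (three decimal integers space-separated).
vaddr = 265 = 0b100001001
  top 3 bits -> l1_idx = 4
  next 3 bits -> l2_idx = 1
  bottom 3 bits -> offset = 1

Answer: 4 1 1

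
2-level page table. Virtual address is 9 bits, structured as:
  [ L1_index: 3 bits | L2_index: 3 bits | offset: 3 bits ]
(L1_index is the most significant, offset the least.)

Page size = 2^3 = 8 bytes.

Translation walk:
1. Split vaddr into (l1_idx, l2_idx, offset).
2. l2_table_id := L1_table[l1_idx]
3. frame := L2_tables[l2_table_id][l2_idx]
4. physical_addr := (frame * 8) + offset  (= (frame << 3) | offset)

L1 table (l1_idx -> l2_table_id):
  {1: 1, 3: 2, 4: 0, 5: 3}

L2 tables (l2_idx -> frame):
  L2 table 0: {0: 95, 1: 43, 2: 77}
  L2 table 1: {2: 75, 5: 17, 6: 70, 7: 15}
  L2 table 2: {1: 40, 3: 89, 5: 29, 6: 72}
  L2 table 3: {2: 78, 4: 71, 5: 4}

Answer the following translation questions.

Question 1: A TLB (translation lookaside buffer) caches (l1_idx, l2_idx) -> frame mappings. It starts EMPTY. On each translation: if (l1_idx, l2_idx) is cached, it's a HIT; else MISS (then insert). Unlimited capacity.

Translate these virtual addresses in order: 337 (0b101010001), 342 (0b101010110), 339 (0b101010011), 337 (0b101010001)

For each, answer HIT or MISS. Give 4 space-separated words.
Answer: MISS HIT HIT HIT

Derivation:
vaddr=337: (5,2) not in TLB -> MISS, insert
vaddr=342: (5,2) in TLB -> HIT
vaddr=339: (5,2) in TLB -> HIT
vaddr=337: (5,2) in TLB -> HIT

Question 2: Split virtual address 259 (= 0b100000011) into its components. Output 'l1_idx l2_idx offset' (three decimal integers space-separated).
Answer: 4 0 3

Derivation:
vaddr = 259 = 0b100000011
  top 3 bits -> l1_idx = 4
  next 3 bits -> l2_idx = 0
  bottom 3 bits -> offset = 3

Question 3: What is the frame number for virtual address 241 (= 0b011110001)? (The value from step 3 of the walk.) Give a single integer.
Answer: 72

Derivation:
vaddr = 241: l1_idx=3, l2_idx=6
L1[3] = 2; L2[2][6] = 72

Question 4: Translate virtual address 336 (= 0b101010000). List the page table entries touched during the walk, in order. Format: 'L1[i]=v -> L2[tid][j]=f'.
Answer: L1[5]=3 -> L2[3][2]=78

Derivation:
vaddr = 336 = 0b101010000
Split: l1_idx=5, l2_idx=2, offset=0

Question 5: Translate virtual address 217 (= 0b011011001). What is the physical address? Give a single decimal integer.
Answer: 713

Derivation:
vaddr = 217 = 0b011011001
Split: l1_idx=3, l2_idx=3, offset=1
L1[3] = 2
L2[2][3] = 89
paddr = 89 * 8 + 1 = 713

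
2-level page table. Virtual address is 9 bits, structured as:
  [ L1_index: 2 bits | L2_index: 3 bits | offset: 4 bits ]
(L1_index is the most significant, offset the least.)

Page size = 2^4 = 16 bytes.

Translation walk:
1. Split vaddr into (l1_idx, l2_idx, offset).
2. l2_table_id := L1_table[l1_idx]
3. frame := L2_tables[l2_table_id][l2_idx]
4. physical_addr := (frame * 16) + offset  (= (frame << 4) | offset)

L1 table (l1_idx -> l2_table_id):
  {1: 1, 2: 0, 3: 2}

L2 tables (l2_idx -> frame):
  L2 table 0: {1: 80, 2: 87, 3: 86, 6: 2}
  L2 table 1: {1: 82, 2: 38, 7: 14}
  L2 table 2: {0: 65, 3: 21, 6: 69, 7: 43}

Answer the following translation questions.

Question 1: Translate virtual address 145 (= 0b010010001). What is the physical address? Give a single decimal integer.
Answer: 1313

Derivation:
vaddr = 145 = 0b010010001
Split: l1_idx=1, l2_idx=1, offset=1
L1[1] = 1
L2[1][1] = 82
paddr = 82 * 16 + 1 = 1313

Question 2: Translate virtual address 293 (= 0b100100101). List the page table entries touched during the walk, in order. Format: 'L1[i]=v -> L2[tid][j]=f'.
vaddr = 293 = 0b100100101
Split: l1_idx=2, l2_idx=2, offset=5

Answer: L1[2]=0 -> L2[0][2]=87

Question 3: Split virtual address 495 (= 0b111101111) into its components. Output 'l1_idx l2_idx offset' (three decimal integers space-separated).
Answer: 3 6 15

Derivation:
vaddr = 495 = 0b111101111
  top 2 bits -> l1_idx = 3
  next 3 bits -> l2_idx = 6
  bottom 4 bits -> offset = 15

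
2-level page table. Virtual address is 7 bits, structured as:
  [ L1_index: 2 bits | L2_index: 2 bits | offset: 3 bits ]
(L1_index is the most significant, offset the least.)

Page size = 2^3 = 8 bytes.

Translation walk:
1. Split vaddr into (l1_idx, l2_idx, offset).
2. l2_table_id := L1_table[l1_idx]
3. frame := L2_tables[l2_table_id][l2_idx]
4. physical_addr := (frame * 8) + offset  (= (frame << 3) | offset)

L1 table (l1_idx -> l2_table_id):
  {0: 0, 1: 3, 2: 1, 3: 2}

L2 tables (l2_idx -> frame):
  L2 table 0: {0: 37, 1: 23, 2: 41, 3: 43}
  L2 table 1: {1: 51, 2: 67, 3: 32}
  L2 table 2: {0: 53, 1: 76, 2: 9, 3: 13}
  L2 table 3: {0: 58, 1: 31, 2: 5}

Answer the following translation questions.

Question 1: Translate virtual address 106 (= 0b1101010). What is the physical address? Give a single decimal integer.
vaddr = 106 = 0b1101010
Split: l1_idx=3, l2_idx=1, offset=2
L1[3] = 2
L2[2][1] = 76
paddr = 76 * 8 + 2 = 610

Answer: 610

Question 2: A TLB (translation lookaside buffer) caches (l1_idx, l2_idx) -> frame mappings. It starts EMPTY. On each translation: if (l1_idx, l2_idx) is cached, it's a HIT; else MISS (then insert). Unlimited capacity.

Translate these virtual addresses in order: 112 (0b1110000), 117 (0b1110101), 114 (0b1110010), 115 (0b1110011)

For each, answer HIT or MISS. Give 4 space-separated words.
vaddr=112: (3,2) not in TLB -> MISS, insert
vaddr=117: (3,2) in TLB -> HIT
vaddr=114: (3,2) in TLB -> HIT
vaddr=115: (3,2) in TLB -> HIT

Answer: MISS HIT HIT HIT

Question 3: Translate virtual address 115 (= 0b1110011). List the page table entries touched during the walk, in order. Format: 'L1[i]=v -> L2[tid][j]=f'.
vaddr = 115 = 0b1110011
Split: l1_idx=3, l2_idx=2, offset=3

Answer: L1[3]=2 -> L2[2][2]=9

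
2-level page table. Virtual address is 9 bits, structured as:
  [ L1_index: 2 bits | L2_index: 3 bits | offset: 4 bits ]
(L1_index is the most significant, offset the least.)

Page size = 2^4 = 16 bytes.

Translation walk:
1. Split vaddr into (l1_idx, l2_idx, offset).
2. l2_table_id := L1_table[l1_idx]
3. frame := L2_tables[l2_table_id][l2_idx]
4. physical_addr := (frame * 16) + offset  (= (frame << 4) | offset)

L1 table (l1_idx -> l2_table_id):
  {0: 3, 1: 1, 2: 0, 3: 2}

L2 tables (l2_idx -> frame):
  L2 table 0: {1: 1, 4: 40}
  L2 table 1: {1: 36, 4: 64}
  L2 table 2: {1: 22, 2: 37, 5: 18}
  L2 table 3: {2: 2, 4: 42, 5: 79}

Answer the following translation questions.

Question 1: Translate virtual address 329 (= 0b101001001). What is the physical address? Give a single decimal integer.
vaddr = 329 = 0b101001001
Split: l1_idx=2, l2_idx=4, offset=9
L1[2] = 0
L2[0][4] = 40
paddr = 40 * 16 + 9 = 649

Answer: 649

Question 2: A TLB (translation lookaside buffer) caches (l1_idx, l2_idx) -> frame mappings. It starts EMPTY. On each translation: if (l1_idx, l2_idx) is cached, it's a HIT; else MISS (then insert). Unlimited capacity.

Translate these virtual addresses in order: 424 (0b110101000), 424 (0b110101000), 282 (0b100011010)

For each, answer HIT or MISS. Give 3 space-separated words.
vaddr=424: (3,2) not in TLB -> MISS, insert
vaddr=424: (3,2) in TLB -> HIT
vaddr=282: (2,1) not in TLB -> MISS, insert

Answer: MISS HIT MISS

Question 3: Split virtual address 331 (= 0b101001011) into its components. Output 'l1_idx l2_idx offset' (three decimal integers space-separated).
vaddr = 331 = 0b101001011
  top 2 bits -> l1_idx = 2
  next 3 bits -> l2_idx = 4
  bottom 4 bits -> offset = 11

Answer: 2 4 11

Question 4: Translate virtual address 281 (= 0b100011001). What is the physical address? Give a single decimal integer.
vaddr = 281 = 0b100011001
Split: l1_idx=2, l2_idx=1, offset=9
L1[2] = 0
L2[0][1] = 1
paddr = 1 * 16 + 9 = 25

Answer: 25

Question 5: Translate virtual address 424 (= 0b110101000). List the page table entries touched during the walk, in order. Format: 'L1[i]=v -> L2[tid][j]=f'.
Answer: L1[3]=2 -> L2[2][2]=37

Derivation:
vaddr = 424 = 0b110101000
Split: l1_idx=3, l2_idx=2, offset=8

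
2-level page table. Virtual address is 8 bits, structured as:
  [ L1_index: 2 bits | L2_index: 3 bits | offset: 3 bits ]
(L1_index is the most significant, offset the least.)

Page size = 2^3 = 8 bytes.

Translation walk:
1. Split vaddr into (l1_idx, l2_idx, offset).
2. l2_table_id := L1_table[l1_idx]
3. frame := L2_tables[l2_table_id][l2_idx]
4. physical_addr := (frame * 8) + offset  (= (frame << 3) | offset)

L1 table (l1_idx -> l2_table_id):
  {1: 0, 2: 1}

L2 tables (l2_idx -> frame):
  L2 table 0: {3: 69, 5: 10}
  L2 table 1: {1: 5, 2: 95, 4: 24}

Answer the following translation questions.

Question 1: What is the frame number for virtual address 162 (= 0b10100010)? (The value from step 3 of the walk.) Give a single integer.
Answer: 24

Derivation:
vaddr = 162: l1_idx=2, l2_idx=4
L1[2] = 1; L2[1][4] = 24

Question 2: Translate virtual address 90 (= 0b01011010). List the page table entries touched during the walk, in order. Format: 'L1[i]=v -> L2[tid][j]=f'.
Answer: L1[1]=0 -> L2[0][3]=69

Derivation:
vaddr = 90 = 0b01011010
Split: l1_idx=1, l2_idx=3, offset=2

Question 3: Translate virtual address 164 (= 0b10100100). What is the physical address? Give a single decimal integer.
vaddr = 164 = 0b10100100
Split: l1_idx=2, l2_idx=4, offset=4
L1[2] = 1
L2[1][4] = 24
paddr = 24 * 8 + 4 = 196

Answer: 196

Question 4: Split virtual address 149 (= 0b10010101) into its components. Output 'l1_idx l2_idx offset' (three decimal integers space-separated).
Answer: 2 2 5

Derivation:
vaddr = 149 = 0b10010101
  top 2 bits -> l1_idx = 2
  next 3 bits -> l2_idx = 2
  bottom 3 bits -> offset = 5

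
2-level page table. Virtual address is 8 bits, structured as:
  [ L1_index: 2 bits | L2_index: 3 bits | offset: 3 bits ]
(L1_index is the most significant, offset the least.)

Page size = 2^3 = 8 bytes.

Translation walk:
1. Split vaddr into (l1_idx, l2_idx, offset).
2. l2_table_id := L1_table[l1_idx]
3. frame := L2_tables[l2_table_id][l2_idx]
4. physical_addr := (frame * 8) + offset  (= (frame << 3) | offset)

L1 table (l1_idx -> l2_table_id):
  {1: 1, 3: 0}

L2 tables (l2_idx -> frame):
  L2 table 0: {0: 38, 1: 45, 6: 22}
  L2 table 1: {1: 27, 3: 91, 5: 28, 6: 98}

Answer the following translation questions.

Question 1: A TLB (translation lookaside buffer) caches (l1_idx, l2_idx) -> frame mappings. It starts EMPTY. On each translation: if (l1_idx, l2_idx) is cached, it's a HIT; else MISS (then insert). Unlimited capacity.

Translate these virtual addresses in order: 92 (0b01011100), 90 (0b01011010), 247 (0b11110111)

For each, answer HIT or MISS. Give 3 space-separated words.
vaddr=92: (1,3) not in TLB -> MISS, insert
vaddr=90: (1,3) in TLB -> HIT
vaddr=247: (3,6) not in TLB -> MISS, insert

Answer: MISS HIT MISS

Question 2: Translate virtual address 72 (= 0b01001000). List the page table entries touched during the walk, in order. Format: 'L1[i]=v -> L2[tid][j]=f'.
Answer: L1[1]=1 -> L2[1][1]=27

Derivation:
vaddr = 72 = 0b01001000
Split: l1_idx=1, l2_idx=1, offset=0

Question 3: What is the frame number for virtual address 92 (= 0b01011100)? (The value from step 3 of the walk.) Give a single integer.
vaddr = 92: l1_idx=1, l2_idx=3
L1[1] = 1; L2[1][3] = 91

Answer: 91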